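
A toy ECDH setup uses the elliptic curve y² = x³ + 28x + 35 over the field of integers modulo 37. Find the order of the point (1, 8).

5

2P: tangent at (1, 8): λ = (3·1² + 28)/(2·8) ≡ 31/16. 16⁻¹ ≡ 7 (mod 37) since 16·7 = 112 ≡ 1, so λ ≡ 31·7 ≡ 32.
  x = λ² - 1 - 1 = 1024 - 2 ≡ 23; y = λ·(1 - 23) - 8 ≡ 28. → (23, 28)
3P: (23, 28) + (1, 8). λ = (8 - 28)/(1 - 23) ≡ 17/15 mod 37. 15⁻¹ ≡ 5 (mod 37), so λ ≡ 11.
  x = λ² - 23 - 1 = 121 - 24 ≡ 23; y = λ·(23 - 23) - 28 ≡ 9. → (23, 9)
4P: (23, 9) + (1, 8). λ = (8 - 9)/(1 - 23) ≡ 36/15 mod 37. 15⁻¹ ≡ 5 (mod 37), so λ ≡ 32.
  x = λ² - 23 - 1 = 1024 - 24 ≡ 1; y = λ·(23 - 1) - 9 ≡ 29. → (1, 29)
5P: (1, 29) + (1, 8): same x and y₁ ≡ -y₂, so the sum is O.
5P = O, so the order is 5.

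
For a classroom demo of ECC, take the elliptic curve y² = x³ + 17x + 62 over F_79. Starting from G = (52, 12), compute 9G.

(52, 12)

Double-and-add on 9 = (1001)₂. Start with G = (52, 12) for the leading 1-bit.
double: tangent at (52, 12): λ = (3·52² + 17)/(2·12) ≡ 71/24. 24⁻¹ ≡ 56 (mod 79), so λ ≡ 71·56 ≡ 26.
  x = λ² - 52 - 52 = 676 - 104 ≡ 19; y = λ·(52 - 19) - 12 ≡ 56. → (19, 56)
double: tangent at (19, 56): λ = (3·19² + 17)/(2·56) ≡ 73/33. 33⁻¹ ≡ 12 (mod 79) since 33·12 = 396 ≡ 1, so λ ≡ 73·12 ≡ 7.
  x = λ² - 19 - 19 = 49 - 38 ≡ 11; y = λ·(19 - 11) - 56 ≡ 0. → (11, 0)
double: (11, 0) + (11, 0): same x and y₁ ≡ -y₂, so the sum is the point at infinity.
add G: the point at infinity + (52, 12) = (52, 12) (identity).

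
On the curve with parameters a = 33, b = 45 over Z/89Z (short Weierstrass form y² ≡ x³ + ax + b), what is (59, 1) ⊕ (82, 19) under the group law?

(59, 1) + (82, 19). λ = (19 - 1)/(82 - 59) ≡ 18/23 mod 89. 23⁻¹ ≡ 31 (mod 89), so λ ≡ 24.
  x = λ² - 59 - 82 = 576 - 141 ≡ 79; y = λ·(59 - 79) - 1 ≡ 53. → (79, 53)

(79, 53)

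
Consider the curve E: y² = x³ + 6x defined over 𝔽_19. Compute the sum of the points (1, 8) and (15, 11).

(1, 8) + (15, 11). λ = (11 - 8)/(15 - 1) ≡ 3/14 mod 19. 14⁻¹ ≡ 15 (mod 19) since 14·15 = 210 ≡ 1, so λ ≡ 7.
  x = λ² - 1 - 15 = 49 - 16 ≡ 14; y = λ·(1 - 14) - 8 ≡ 15. → (14, 15)

(14, 15)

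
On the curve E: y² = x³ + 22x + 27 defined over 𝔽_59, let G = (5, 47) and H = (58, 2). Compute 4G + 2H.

First 4G:
Repeated addition: build up to 4G.
2G: tangent at (5, 47): λ = (3·5² + 22)/(2·47) ≡ 38/35. 35⁻¹ ≡ 27 (mod 59), so λ ≡ 38·27 ≡ 23.
  x = λ² - 5 - 5 = 529 - 10 ≡ 47; y = λ·(5 - 47) - 47 ≡ 49. → (47, 49)
3G: (47, 49) + (5, 47). λ = (47 - 49)/(5 - 47) ≡ 57/17 mod 59. 17⁻¹ ≡ 7 (mod 59) since 17·7 = 119 ≡ 1, so λ ≡ 45.
  x = λ² - 47 - 5 = 2025 - 52 ≡ 26; y = λ·(47 - 26) - 49 ≡ 11. → (26, 11)
4G: (26, 11) + (5, 47). λ = (47 - 11)/(5 - 26) ≡ 36/38 mod 59. 38⁻¹ ≡ 14 (mod 59) since 38·14 = 532 ≡ 1, so λ ≡ 32.
  x = λ² - 26 - 5 = 1024 - 31 ≡ 49; y = λ·(26 - 49) - 11 ≡ 20. → (49, 20)
4G = (49, 20).
Next 2H:
Repeated addition: build up to 2H.
2H: tangent at (58, 2): λ = (3·58² + 22)/(2·2) ≡ 25/4. 4⁻¹ ≡ 15 (mod 59) since 4·15 = 60 ≡ 1, so λ ≡ 25·15 ≡ 21.
  x = λ² - 58 - 58 = 441 - 116 ≡ 30; y = λ·(58 - 30) - 2 ≡ 55. → (30, 55)
2H = (30, 55).
Finally 4G + 2H:
(49, 20) + (30, 55). λ = (55 - 20)/(30 - 49) ≡ 35/40 mod 59. 40⁻¹ ≡ 31 (mod 59) since 40·31 = 1240 ≡ 1, so λ ≡ 23.
  x = λ² - 49 - 30 = 529 - 79 ≡ 37; y = λ·(49 - 37) - 20 ≡ 20. → (37, 20)

(37, 20)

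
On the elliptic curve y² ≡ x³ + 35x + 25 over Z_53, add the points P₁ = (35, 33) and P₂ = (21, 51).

(43, 0)

(35, 33) + (21, 51). λ = (51 - 33)/(21 - 35) ≡ 18/39 mod 53. 39⁻¹ ≡ 34 (mod 53) since 39·34 = 1326 ≡ 1, so λ ≡ 29.
  x = λ² - 35 - 21 = 841 - 56 ≡ 43; y = λ·(35 - 43) - 33 ≡ 0. → (43, 0)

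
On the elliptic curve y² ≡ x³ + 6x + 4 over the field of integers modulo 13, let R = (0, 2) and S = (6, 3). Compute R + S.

(0, 2) + (6, 3). λ = (3 - 2)/(6 - 0) ≡ 1/6 mod 13. 6⁻¹ ≡ 11 (mod 13), so λ ≡ 11.
  x = λ² - 0 - 6 = 121 - 6 ≡ 11; y = λ·(0 - 11) - 2 ≡ 7. → (11, 7)

(11, 7)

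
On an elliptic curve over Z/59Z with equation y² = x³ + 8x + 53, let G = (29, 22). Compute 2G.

tangent at (29, 22): λ = (3·29² + 8)/(2·22) ≡ 53/44. 44⁻¹ ≡ 55 (mod 59), so λ ≡ 53·55 ≡ 24.
  x = λ² - 29 - 29 = 576 - 58 ≡ 46; y = λ·(29 - 46) - 22 ≡ 42. → (46, 42)

(46, 42)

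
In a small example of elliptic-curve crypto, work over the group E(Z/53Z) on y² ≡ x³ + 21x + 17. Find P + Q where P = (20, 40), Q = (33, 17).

(37, 39)

(20, 40) + (33, 17). λ = (17 - 40)/(33 - 20) ≡ 30/13 mod 53. 13⁻¹ ≡ 49 (mod 53), so λ ≡ 39.
  x = λ² - 20 - 33 = 1521 - 53 ≡ 37; y = λ·(20 - 37) - 40 ≡ 39. → (37, 39)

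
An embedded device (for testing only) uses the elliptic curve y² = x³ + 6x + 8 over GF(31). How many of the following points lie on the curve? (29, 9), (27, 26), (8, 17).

(29, 9): 9² ≡ 19, rhs ≡ 19 → on.
(27, 26): 26² ≡ 25, rhs ≡ 13 → off.
(8, 17): 17² ≡ 10, rhs ≡ 10 → on.

2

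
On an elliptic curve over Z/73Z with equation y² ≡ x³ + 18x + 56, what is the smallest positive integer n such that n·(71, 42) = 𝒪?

4

2P: tangent at (71, 42): λ = (3·71² + 18)/(2·42) ≡ 30/11. 11⁻¹ ≡ 20 (mod 73), so λ ≡ 30·20 ≡ 16.
  x = λ² - 71 - 71 = 256 - 142 ≡ 41; y = λ·(71 - 41) - 42 ≡ 0. → (41, 0)
3P: (41, 0) + (71, 42). λ = (42 - 0)/(71 - 41) ≡ 42/30 mod 73. 30⁻¹ ≡ 56 (mod 73), so λ ≡ 16.
  x = λ² - 41 - 71 = 256 - 112 ≡ 71; y = λ·(41 - 71) - 0 ≡ 31. → (71, 31)
4P: (71, 31) + (71, 42): same x and y₁ ≡ -y₂, so the sum is 𝒪.
4P = 𝒪, so the order is 4.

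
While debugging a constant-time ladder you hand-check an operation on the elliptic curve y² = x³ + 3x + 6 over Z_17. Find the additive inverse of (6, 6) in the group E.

-(6, 6) = (6, -6 mod 17) = (6, 11).

(6, 11)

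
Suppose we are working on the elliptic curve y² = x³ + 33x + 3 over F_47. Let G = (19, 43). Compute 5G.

Repeated addition: build up to 5G.
2G: tangent at (19, 43): λ = (3·19² + 33)/(2·43) ≡ 35/39. 39⁻¹ ≡ 41 (mod 47), so λ ≡ 35·41 ≡ 25.
  x = λ² - 19 - 19 = 625 - 38 ≡ 23; y = λ·(19 - 23) - 43 ≡ 45. → (23, 45)
3G: (23, 45) + (19, 43). λ = (43 - 45)/(19 - 23) ≡ 45/43 mod 47. 43⁻¹ ≡ 35 (mod 47), so λ ≡ 24.
  x = λ² - 23 - 19 = 576 - 42 ≡ 17; y = λ·(23 - 17) - 45 ≡ 5. → (17, 5)
4G: (17, 5) + (19, 43). λ = (43 - 5)/(19 - 17) ≡ 38/2 mod 47. 2⁻¹ ≡ 24 (mod 47), so λ ≡ 19.
  x = λ² - 17 - 19 = 361 - 36 ≡ 43; y = λ·(17 - 43) - 5 ≡ 18. → (43, 18)
5G: (43, 18) + (19, 43). λ = (43 - 18)/(19 - 43) ≡ 25/23 mod 47. 23⁻¹ ≡ 45 (mod 47), so λ ≡ 44.
  x = λ² - 43 - 19 = 1936 - 62 ≡ 41; y = λ·(43 - 41) - 18 ≡ 23. → (41, 23)

(41, 23)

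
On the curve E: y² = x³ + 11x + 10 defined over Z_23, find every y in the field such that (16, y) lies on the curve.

x³ + 11x + 10 = 4282 ≡ 4 (mod 23).
Square roots of 4 mod 23: 2 and 21 (since 2² = 4 ≡ 4).

2, 21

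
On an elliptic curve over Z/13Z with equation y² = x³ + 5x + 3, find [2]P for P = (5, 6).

tangent at (5, 6): λ = (3·5² + 5)/(2·6) ≡ 2/12. 12⁻¹ ≡ 12 (mod 13) since 12·12 = 144 ≡ 1, so λ ≡ 2·12 ≡ 11.
  x = λ² - 5 - 5 = 121 - 10 ≡ 7; y = λ·(5 - 7) - 6 ≡ 11. → (7, 11)

(7, 11)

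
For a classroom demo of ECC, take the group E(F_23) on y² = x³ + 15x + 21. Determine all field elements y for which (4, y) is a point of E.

none

x³ + 15x + 21 = 145 ≡ 7 (mod 23).
7 is a non-residue mod 23; no y exists.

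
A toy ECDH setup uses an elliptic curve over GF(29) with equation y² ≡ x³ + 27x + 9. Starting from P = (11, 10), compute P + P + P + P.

(27, 18)

Repeated addition: build up to 4P.
2P: tangent at (11, 10): λ = (3·11² + 27)/(2·10) ≡ 13/20. 20⁻¹ ≡ 16 (mod 29) since 20·16 = 320 ≡ 1, so λ ≡ 13·16 ≡ 5.
  x = λ² - 11 - 11 = 25 - 22 ≡ 3; y = λ·(11 - 3) - 10 ≡ 1. → (3, 1)
3P: (3, 1) + (11, 10). λ = (10 - 1)/(11 - 3) ≡ 9/8 mod 29. 8⁻¹ ≡ 11 (mod 29) since 8·11 = 88 ≡ 1, so λ ≡ 12.
  x = λ² - 3 - 11 = 144 - 14 ≡ 14; y = λ·(3 - 14) - 1 ≡ 12. → (14, 12)
4P: (14, 12) + (11, 10). λ = (10 - 12)/(11 - 14) ≡ 27/26 mod 29. 26⁻¹ ≡ 19 (mod 29), so λ ≡ 20.
  x = λ² - 14 - 11 = 400 - 25 ≡ 27; y = λ·(14 - 27) - 12 ≡ 18. → (27, 18)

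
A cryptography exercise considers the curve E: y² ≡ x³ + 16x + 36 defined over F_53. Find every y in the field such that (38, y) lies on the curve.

5, 48

x³ + 16x + 36 = 55516 ≡ 25 (mod 53).
Square roots of 25 mod 53: 5 and 48 (since 5² = 25 ≡ 25).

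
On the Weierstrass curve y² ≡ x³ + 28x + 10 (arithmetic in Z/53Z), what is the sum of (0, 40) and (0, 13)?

O

The two points share x = 0 and their y-coordinates satisfy 40 + 13 ≡ 0 (mod 53), so they are inverses. Their sum is the point at infinity.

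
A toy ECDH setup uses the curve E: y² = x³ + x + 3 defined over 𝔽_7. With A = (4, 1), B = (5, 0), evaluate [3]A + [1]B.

O

First 3A:
Repeated addition: build up to 3A.
2A: tangent at (4, 1): λ = (3·4² + 1)/(2·1) ≡ 0/2. 2⁻¹ ≡ 4 (mod 7), so λ ≡ 0·4 ≡ 0.
  x = λ² - 4 - 4 = 0 - 8 ≡ 6; y = λ·(4 - 6) - 1 ≡ 6. → (6, 6)
3A: (6, 6) + (4, 1). λ = (1 - 6)/(4 - 6) ≡ 2/5 mod 7. 5⁻¹ ≡ 3 (mod 7), so λ ≡ 6.
  x = λ² - 6 - 4 = 36 - 10 ≡ 5; y = λ·(6 - 5) - 6 ≡ 0. → (5, 0)
3A = (5, 0).
Finally 3A + B:
(5, 0) + (5, 0): same x and y₁ ≡ -y₂, so the sum is O.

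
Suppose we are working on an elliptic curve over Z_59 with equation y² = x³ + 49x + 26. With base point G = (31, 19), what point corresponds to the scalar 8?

(36, 19)

Repeated addition: build up to 8G.
2G: tangent at (31, 19): λ = (3·31² + 49)/(2·19) ≡ 41/38. 38⁻¹ ≡ 14 (mod 59), so λ ≡ 41·14 ≡ 43.
  x = λ² - 31 - 31 = 1849 - 62 ≡ 17; y = λ·(31 - 17) - 19 ≡ 52. → (17, 52)
3G: (17, 52) + (31, 19). λ = (19 - 52)/(31 - 17) ≡ 26/14 mod 59. 14⁻¹ ≡ 38 (mod 59), so λ ≡ 44.
  x = λ² - 17 - 31 = 1936 - 48 ≡ 0; y = λ·(17 - 0) - 52 ≡ 47. → (0, 47)
4G: (0, 47) + (31, 19). λ = (19 - 47)/(31 - 0) ≡ 31/31 mod 59. 31⁻¹ ≡ 40 (mod 59), so λ ≡ 1.
  x = λ² - 0 - 31 = 1 - 31 ≡ 29; y = λ·(0 - 29) - 47 ≡ 42. → (29, 42)
5G: (29, 42) + (31, 19). λ = (19 - 42)/(31 - 29) ≡ 36/2 mod 59. 2⁻¹ ≡ 30 (mod 59) since 2·30 = 60 ≡ 1, so λ ≡ 18.
  x = λ² - 29 - 31 = 324 - 60 ≡ 28; y = λ·(29 - 28) - 42 ≡ 35. → (28, 35)
6G: (28, 35) + (31, 19). λ = (19 - 35)/(31 - 28) ≡ 43/3 mod 59. 3⁻¹ ≡ 20 (mod 59), so λ ≡ 34.
  x = λ² - 28 - 31 = 1156 - 59 ≡ 35; y = λ·(28 - 35) - 35 ≡ 22. → (35, 22)
7G: (35, 22) + (31, 19). λ = (19 - 22)/(31 - 35) ≡ 56/55 mod 59. 55⁻¹ ≡ 44 (mod 59), so λ ≡ 45.
  x = λ² - 35 - 31 = 2025 - 66 ≡ 12; y = λ·(35 - 12) - 22 ≡ 10. → (12, 10)
8G: (12, 10) + (31, 19). λ = (19 - 10)/(31 - 12) ≡ 9/19 mod 59. 19⁻¹ ≡ 28 (mod 59), so λ ≡ 16.
  x = λ² - 12 - 31 = 256 - 43 ≡ 36; y = λ·(12 - 36) - 10 ≡ 19. → (36, 19)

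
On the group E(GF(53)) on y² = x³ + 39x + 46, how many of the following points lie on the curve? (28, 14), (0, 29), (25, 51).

(28, 14): 14² ≡ 37, rhs ≡ 35 → off.
(0, 29): 29² ≡ 46, rhs ≡ 46 → on.
(25, 51): 51² ≡ 4, rhs ≡ 4 → on.

2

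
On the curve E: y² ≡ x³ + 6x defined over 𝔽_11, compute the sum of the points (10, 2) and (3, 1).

(7, 0)

(10, 2) + (3, 1). λ = (1 - 2)/(3 - 10) ≡ 10/4 mod 11. 4⁻¹ ≡ 3 (mod 11), so λ ≡ 8.
  x = λ² - 10 - 3 = 64 - 13 ≡ 7; y = λ·(10 - 7) - 2 ≡ 0. → (7, 0)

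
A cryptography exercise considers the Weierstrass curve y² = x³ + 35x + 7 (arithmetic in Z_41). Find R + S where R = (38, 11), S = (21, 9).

(25, 5)

(38, 11) + (21, 9). λ = (9 - 11)/(21 - 38) ≡ 39/24 mod 41. 24⁻¹ ≡ 12 (mod 41) since 24·12 = 288 ≡ 1, so λ ≡ 17.
  x = λ² - 38 - 21 = 289 - 59 ≡ 25; y = λ·(38 - 25) - 11 ≡ 5. → (25, 5)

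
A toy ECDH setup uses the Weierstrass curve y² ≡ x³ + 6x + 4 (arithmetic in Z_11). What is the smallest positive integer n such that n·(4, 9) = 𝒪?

4

2P: tangent at (4, 9): λ = (3·4² + 6)/(2·9) ≡ 10/7. 7⁻¹ ≡ 8 (mod 11) since 7·8 = 56 ≡ 1, so λ ≡ 10·8 ≡ 3.
  x = λ² - 4 - 4 = 9 - 8 ≡ 1; y = λ·(4 - 1) - 9 ≡ 0. → (1, 0)
3P: (1, 0) + (4, 9). λ = (9 - 0)/(4 - 1) ≡ 9/3 mod 11. 3⁻¹ ≡ 4 (mod 11), so λ ≡ 3.
  x = λ² - 1 - 4 = 9 - 5 ≡ 4; y = λ·(1 - 4) - 0 ≡ 2. → (4, 2)
4P: (4, 2) + (4, 9): same x and y₁ ≡ -y₂, so the sum is 𝒪.
4P = 𝒪, so the order is 4.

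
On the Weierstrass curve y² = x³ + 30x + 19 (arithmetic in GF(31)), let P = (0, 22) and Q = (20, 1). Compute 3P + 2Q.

(16, 21)

First 3P:
Repeated addition: build up to 3P.
2P: tangent at (0, 22): λ = (3·0² + 30)/(2·22) ≡ 30/13. 13⁻¹ ≡ 12 (mod 31), so λ ≡ 30·12 ≡ 19.
  x = λ² - 0 - 0 = 361 - 0 ≡ 20; y = λ·(0 - 20) - 22 ≡ 1. → (20, 1)
3P: (20, 1) + (0, 22). λ = (22 - 1)/(0 - 20) ≡ 21/11 mod 31. 11⁻¹ ≡ 17 (mod 31), so λ ≡ 16.
  x = λ² - 20 - 0 = 256 - 20 ≡ 19; y = λ·(20 - 19) - 1 ≡ 15. → (19, 15)
3P = (19, 15).
Next 2Q:
Repeated addition: build up to 2Q.
2Q: tangent at (20, 1): λ = (3·20² + 30)/(2·1) ≡ 21/2. 2⁻¹ ≡ 16 (mod 31), so λ ≡ 21·16 ≡ 26.
  x = λ² - 20 - 20 = 676 - 40 ≡ 16; y = λ·(20 - 16) - 1 ≡ 10. → (16, 10)
2Q = (16, 10).
Finally 3P + 2Q:
(19, 15) + (16, 10). λ = (10 - 15)/(16 - 19) ≡ 26/28 mod 31. 28⁻¹ ≡ 10 (mod 31), so λ ≡ 12.
  x = λ² - 19 - 16 = 144 - 35 ≡ 16; y = λ·(19 - 16) - 15 ≡ 21. → (16, 21)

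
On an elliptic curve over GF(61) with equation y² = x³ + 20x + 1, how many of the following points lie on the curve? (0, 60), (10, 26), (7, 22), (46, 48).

(0, 60): 60² ≡ 1, rhs ≡ 1 → on.
(10, 26): 26² ≡ 5, rhs ≡ 42 → off.
(7, 22): 22² ≡ 57, rhs ≡ 57 → on.
(46, 48): 48² ≡ 47, rhs ≡ 47 → on.

3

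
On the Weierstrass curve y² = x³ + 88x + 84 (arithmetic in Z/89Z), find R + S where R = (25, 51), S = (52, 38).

(1, 66)

(25, 51) + (52, 38). λ = (38 - 51)/(52 - 25) ≡ 76/27 mod 89. 27⁻¹ ≡ 33 (mod 89), so λ ≡ 16.
  x = λ² - 25 - 52 = 256 - 77 ≡ 1; y = λ·(25 - 1) - 51 ≡ 66. → (1, 66)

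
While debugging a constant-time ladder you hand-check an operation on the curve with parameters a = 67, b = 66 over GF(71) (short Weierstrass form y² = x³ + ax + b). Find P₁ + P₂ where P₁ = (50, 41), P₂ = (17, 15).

(44, 67)

(50, 41) + (17, 15). λ = (15 - 41)/(17 - 50) ≡ 45/38 mod 71. 38⁻¹ ≡ 43 (mod 71) since 38·43 = 1634 ≡ 1, so λ ≡ 18.
  x = λ² - 50 - 17 = 324 - 67 ≡ 44; y = λ·(50 - 44) - 41 ≡ 67. → (44, 67)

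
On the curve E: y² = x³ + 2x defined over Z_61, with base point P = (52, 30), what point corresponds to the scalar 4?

Double-and-add on 4 = (100)₂. Start with P = (52, 30) for the leading 1-bit.
double: tangent at (52, 30): λ = (3·52² + 2)/(2·30) ≡ 1/60. 60⁻¹ ≡ 60 (mod 61), so λ ≡ 1·60 ≡ 60.
  x = λ² - 52 - 52 = 3600 - 104 ≡ 19; y = λ·(52 - 19) - 30 ≡ 59. → (19, 59)
double: tangent at (19, 59): λ = (3·19² + 2)/(2·59) ≡ 48/57. 57⁻¹ ≡ 15 (mod 61) since 57·15 = 855 ≡ 1, so λ ≡ 48·15 ≡ 49.
  x = λ² - 19 - 19 = 2401 - 38 ≡ 45; y = λ·(19 - 45) - 59 ≡ 9. → (45, 9)

(45, 9)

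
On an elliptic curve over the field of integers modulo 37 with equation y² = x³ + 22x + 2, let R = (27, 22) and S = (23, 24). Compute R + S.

(15, 9)

(27, 22) + (23, 24). λ = (24 - 22)/(23 - 27) ≡ 2/33 mod 37. 33⁻¹ ≡ 9 (mod 37) since 33·9 = 297 ≡ 1, so λ ≡ 18.
  x = λ² - 27 - 23 = 324 - 50 ≡ 15; y = λ·(27 - 15) - 22 ≡ 9. → (15, 9)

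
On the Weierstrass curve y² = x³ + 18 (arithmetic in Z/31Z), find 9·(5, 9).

Write P = (5, 9).
Double-and-add on 9 = (1001)₂. Start with P = (5, 9) for the leading 1-bit.
double: tangent at (5, 9): λ = (3·5² + 0)/(2·9) ≡ 13/18. 18⁻¹ ≡ 19 (mod 31), so λ ≡ 13·19 ≡ 30.
  x = λ² - 5 - 5 = 900 - 10 ≡ 22; y = λ·(5 - 22) - 9 ≡ 8. → (22, 8)
double: tangent at (22, 8): λ = (3·22² + 0)/(2·8) ≡ 26/16. 16⁻¹ ≡ 2 (mod 31), so λ ≡ 26·2 ≡ 21.
  x = λ² - 22 - 22 = 441 - 44 ≡ 25; y = λ·(22 - 25) - 8 ≡ 22. → (25, 22)
double: tangent at (25, 22): λ = (3·25² + 0)/(2·22) ≡ 15/13. 13⁻¹ ≡ 12 (mod 31), so λ ≡ 15·12 ≡ 25.
  x = λ² - 25 - 25 = 625 - 50 ≡ 17; y = λ·(25 - 17) - 22 ≡ 23. → (17, 23)
add P: (17, 23) + (5, 9). λ = (9 - 23)/(5 - 17) ≡ 17/19 mod 31. 19⁻¹ ≡ 18 (mod 31) since 19·18 = 342 ≡ 1, so λ ≡ 27.
  x = λ² - 17 - 5 = 729 - 22 ≡ 25; y = λ·(17 - 25) - 23 ≡ 9. → (25, 9)

(25, 9)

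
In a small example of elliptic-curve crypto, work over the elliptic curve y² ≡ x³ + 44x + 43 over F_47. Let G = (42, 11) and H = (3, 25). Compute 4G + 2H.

(40, 35)

First 4G:
Double-and-add on 4 = (100)₂. Start with G = (42, 11) for the leading 1-bit.
double: tangent at (42, 11): λ = (3·42² + 44)/(2·11) ≡ 25/22. 22⁻¹ ≡ 15 (mod 47), so λ ≡ 25·15 ≡ 46.
  x = λ² - 42 - 42 = 2116 - 84 ≡ 11; y = λ·(42 - 11) - 11 ≡ 5. → (11, 5)
double: tangent at (11, 5): λ = (3·11² + 44)/(2·5) ≡ 31/10. 10⁻¹ ≡ 33 (mod 47) since 10·33 = 330 ≡ 1, so λ ≡ 31·33 ≡ 36.
  x = λ² - 11 - 11 = 1296 - 22 ≡ 5; y = λ·(11 - 5) - 5 ≡ 23. → (5, 23)
4G = (5, 23).
Next 2H:
Repeated addition: build up to 2H.
2H: tangent at (3, 25): λ = (3·3² + 44)/(2·25) ≡ 24/3. 3⁻¹ ≡ 16 (mod 47) since 3·16 = 48 ≡ 1, so λ ≡ 24·16 ≡ 8.
  x = λ² - 3 - 3 = 64 - 6 ≡ 11; y = λ·(3 - 11) - 25 ≡ 5. → (11, 5)
2H = (11, 5).
Finally 4G + 2H:
(5, 23) + (11, 5). λ = (5 - 23)/(11 - 5) ≡ 29/6 mod 47. 6⁻¹ ≡ 8 (mod 47), so λ ≡ 44.
  x = λ² - 5 - 11 = 1936 - 16 ≡ 40; y = λ·(5 - 40) - 23 ≡ 35. → (40, 35)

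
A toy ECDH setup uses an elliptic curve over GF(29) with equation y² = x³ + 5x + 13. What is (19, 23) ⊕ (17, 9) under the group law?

(19, 23) + (17, 9). λ = (9 - 23)/(17 - 19) ≡ 15/27 mod 29. 27⁻¹ ≡ 14 (mod 29), so λ ≡ 7.
  x = λ² - 19 - 17 = 49 - 36 ≡ 13; y = λ·(19 - 13) - 23 ≡ 19. → (13, 19)

(13, 19)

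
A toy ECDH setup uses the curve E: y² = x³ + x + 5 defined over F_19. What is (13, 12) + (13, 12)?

tangent at (13, 12): λ = (3·13² + 1)/(2·12) ≡ 14/5. 5⁻¹ ≡ 4 (mod 19), so λ ≡ 14·4 ≡ 18.
  x = λ² - 13 - 13 = 324 - 26 ≡ 13; y = λ·(13 - 13) - 12 ≡ 7. → (13, 7)

(13, 7)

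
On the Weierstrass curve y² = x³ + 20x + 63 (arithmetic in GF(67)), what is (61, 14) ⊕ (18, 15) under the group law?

(50, 6)

(61, 14) + (18, 15). λ = (15 - 14)/(18 - 61) ≡ 1/24 mod 67. 24⁻¹ ≡ 14 (mod 67), so λ ≡ 14.
  x = λ² - 61 - 18 = 196 - 79 ≡ 50; y = λ·(61 - 50) - 14 ≡ 6. → (50, 6)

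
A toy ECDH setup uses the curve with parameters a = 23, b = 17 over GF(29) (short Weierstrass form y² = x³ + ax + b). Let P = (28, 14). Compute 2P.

(11, 8)

tangent at (28, 14): λ = (3·28² + 23)/(2·14) ≡ 26/28. 28⁻¹ ≡ 28 (mod 29), so λ ≡ 26·28 ≡ 3.
  x = λ² - 28 - 28 = 9 - 56 ≡ 11; y = λ·(28 - 11) - 14 ≡ 8. → (11, 8)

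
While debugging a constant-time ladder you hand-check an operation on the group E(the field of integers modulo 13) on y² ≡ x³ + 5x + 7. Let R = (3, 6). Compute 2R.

tangent at (3, 6): λ = (3·3² + 5)/(2·6) ≡ 6/12. 12⁻¹ ≡ 12 (mod 13) since 12·12 = 144 ≡ 1, so λ ≡ 6·12 ≡ 7.
  x = λ² - 3 - 3 = 49 - 6 ≡ 4; y = λ·(3 - 4) - 6 ≡ 0. → (4, 0)

(4, 0)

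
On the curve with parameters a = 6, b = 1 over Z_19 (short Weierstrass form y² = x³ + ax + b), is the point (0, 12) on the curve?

no

y² = 12² ≡ 11; x³ + 6x + 1 = 1 ≡ 1 (mod 19). 11 ≠ 1.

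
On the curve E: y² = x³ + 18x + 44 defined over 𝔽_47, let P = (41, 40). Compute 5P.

(28, 9)

Repeated addition: build up to 5P.
2P: tangent at (41, 40): λ = (3·41² + 18)/(2·40) ≡ 32/33. 33⁻¹ ≡ 10 (mod 47), so λ ≡ 32·10 ≡ 38.
  x = λ² - 41 - 41 = 1444 - 82 ≡ 46; y = λ·(41 - 46) - 40 ≡ 5. → (46, 5)
3P: (46, 5) + (41, 40). λ = (40 - 5)/(41 - 46) ≡ 35/42 mod 47. 42⁻¹ ≡ 28 (mod 47), so λ ≡ 40.
  x = λ² - 46 - 41 = 1600 - 87 ≡ 9; y = λ·(46 - 9) - 5 ≡ 18. → (9, 18)
4P: (9, 18) + (41, 40). λ = (40 - 18)/(41 - 9) ≡ 22/32 mod 47. 32⁻¹ ≡ 25 (mod 47), so λ ≡ 33.
  x = λ² - 9 - 41 = 1089 - 50 ≡ 5; y = λ·(9 - 5) - 18 ≡ 20. → (5, 20)
5P: (5, 20) + (41, 40). λ = (40 - 20)/(41 - 5) ≡ 20/36 mod 47. 36⁻¹ ≡ 17 (mod 47) since 36·17 = 612 ≡ 1, so λ ≡ 11.
  x = λ² - 5 - 41 = 121 - 46 ≡ 28; y = λ·(5 - 28) - 20 ≡ 9. → (28, 9)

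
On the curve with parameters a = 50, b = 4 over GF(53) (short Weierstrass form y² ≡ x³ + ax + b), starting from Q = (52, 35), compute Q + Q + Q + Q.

Repeated addition: build up to 4Q.
2Q: tangent at (52, 35): λ = (3·52² + 50)/(2·35) ≡ 0/17. 17⁻¹ ≡ 25 (mod 53) since 17·25 = 425 ≡ 1, so λ ≡ 0·25 ≡ 0.
  x = λ² - 52 - 52 = 0 - 104 ≡ 2; y = λ·(52 - 2) - 35 ≡ 18. → (2, 18)
3Q: (2, 18) + (52, 35). λ = (35 - 18)/(52 - 2) ≡ 17/50 mod 53. 50⁻¹ ≡ 35 (mod 53), so λ ≡ 12.
  x = λ² - 2 - 52 = 144 - 54 ≡ 37; y = λ·(2 - 37) - 18 ≡ 39. → (37, 39)
4Q: (37, 39) + (52, 35). λ = (35 - 39)/(52 - 37) ≡ 49/15 mod 53. 15⁻¹ ≡ 46 (mod 53) since 15·46 = 690 ≡ 1, so λ ≡ 28.
  x = λ² - 37 - 52 = 784 - 89 ≡ 6; y = λ·(37 - 6) - 39 ≡ 34. → (6, 34)

(6, 34)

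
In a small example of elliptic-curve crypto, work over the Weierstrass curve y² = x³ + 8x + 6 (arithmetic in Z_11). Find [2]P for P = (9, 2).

(7, 8)

tangent at (9, 2): λ = (3·9² + 8)/(2·2) ≡ 9/4. 4⁻¹ ≡ 3 (mod 11), so λ ≡ 9·3 ≡ 5.
  x = λ² - 9 - 9 = 25 - 18 ≡ 7; y = λ·(9 - 7) - 2 ≡ 8. → (7, 8)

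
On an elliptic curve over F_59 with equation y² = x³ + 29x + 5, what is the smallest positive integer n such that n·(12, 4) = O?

3

2P: tangent at (12, 4): λ = (3·12² + 29)/(2·4) ≡ 48/8. 8⁻¹ ≡ 37 (mod 59) since 8·37 = 296 ≡ 1, so λ ≡ 48·37 ≡ 6.
  x = λ² - 12 - 12 = 36 - 24 ≡ 12; y = λ·(12 - 12) - 4 ≡ 55. → (12, 55)
3P: (12, 55) + (12, 4): same x and y₁ ≡ -y₂, so the sum is O.
3P = O, so the order is 3.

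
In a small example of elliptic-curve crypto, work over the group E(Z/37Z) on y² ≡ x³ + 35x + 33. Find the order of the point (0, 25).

2P: tangent at (0, 25): λ = (3·0² + 35)/(2·25) ≡ 35/13. 13⁻¹ ≡ 20 (mod 37), so λ ≡ 35·20 ≡ 34.
  x = λ² - 0 - 0 = 1156 - 0 ≡ 9; y = λ·(0 - 9) - 25 ≡ 2. → (9, 2)
3P: (9, 2) + (0, 25). λ = (25 - 2)/(0 - 9) ≡ 23/28 mod 37. 28⁻¹ ≡ 4 (mod 37) since 28·4 = 112 ≡ 1, so λ ≡ 18.
  x = λ² - 9 - 0 = 324 - 9 ≡ 19; y = λ·(9 - 19) - 2 ≡ 3. → (19, 3)
4P: (19, 3) + (0, 25). λ = (25 - 3)/(0 - 19) ≡ 22/18 mod 37. 18⁻¹ ≡ 35 (mod 37), so λ ≡ 30.
  x = λ² - 19 - 0 = 900 - 19 ≡ 30; y = λ·(19 - 30) - 3 ≡ 0. → (30, 0)
5P: (30, 0) + (0, 25). λ = (25 - 0)/(0 - 30) ≡ 25/7 mod 37. 7⁻¹ ≡ 16 (mod 37) since 7·16 = 112 ≡ 1, so λ ≡ 30.
  x = λ² - 30 - 0 = 900 - 30 ≡ 19; y = λ·(30 - 19) - 0 ≡ 34. → (19, 34)
6P: (19, 34) + (0, 25). λ = (25 - 34)/(0 - 19) ≡ 28/18 mod 37. 18⁻¹ ≡ 35 (mod 37), so λ ≡ 18.
  x = λ² - 19 - 0 = 324 - 19 ≡ 9; y = λ·(19 - 9) - 34 ≡ 35. → (9, 35)
7P: (9, 35) + (0, 25). λ = (25 - 35)/(0 - 9) ≡ 27/28 mod 37. 28⁻¹ ≡ 4 (mod 37), so λ ≡ 34.
  x = λ² - 9 - 0 = 1156 - 9 ≡ 0; y = λ·(9 - 0) - 35 ≡ 12. → (0, 12)
8P: (0, 12) + (0, 25): same x and y₁ ≡ -y₂, so the sum is the point at infinity.
8P = the point at infinity, so the order is 8.

8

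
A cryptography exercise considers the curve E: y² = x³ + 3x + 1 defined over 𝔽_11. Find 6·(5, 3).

O

Write Q = (5, 3).
Double-and-add on 6 = (110)₂. Start with Q = (5, 3) for the leading 1-bit.
double: tangent at (5, 3): λ = (3·5² + 3)/(2·3) ≡ 1/6. 6⁻¹ ≡ 2 (mod 11) since 6·2 = 12 ≡ 1, so λ ≡ 1·2 ≡ 2.
  x = λ² - 5 - 5 = 4 - 10 ≡ 5; y = λ·(5 - 5) - 3 ≡ 8. → (5, 8)
add Q: (5, 8) + (5, 3): same x and y₁ ≡ -y₂, so the sum is ∞.
double: ∞ + ∞ = ∞ (identity).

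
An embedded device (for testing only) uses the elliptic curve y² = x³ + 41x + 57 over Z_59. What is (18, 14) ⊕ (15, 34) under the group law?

(18, 14) + (15, 34). λ = (34 - 14)/(15 - 18) ≡ 20/56 mod 59. 56⁻¹ ≡ 39 (mod 59), so λ ≡ 13.
  x = λ² - 18 - 15 = 169 - 33 ≡ 18; y = λ·(18 - 18) - 14 ≡ 45. → (18, 45)

(18, 45)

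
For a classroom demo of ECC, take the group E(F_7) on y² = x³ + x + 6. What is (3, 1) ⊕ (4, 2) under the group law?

(1, 1)

(3, 1) + (4, 2). λ = (2 - 1)/(4 - 3) ≡ 1/1 mod 7. 1⁻¹ ≡ 1 (mod 7), so λ ≡ 1.
  x = λ² - 3 - 4 = 1 - 7 ≡ 1; y = λ·(3 - 1) - 1 ≡ 1. → (1, 1)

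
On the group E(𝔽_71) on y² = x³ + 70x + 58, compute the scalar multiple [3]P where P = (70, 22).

(11, 61)

Repeated addition: build up to 3P.
2P: tangent at (70, 22): λ = (3·70² + 70)/(2·22) ≡ 2/44. 44⁻¹ ≡ 21 (mod 71), so λ ≡ 2·21 ≡ 42.
  x = λ² - 70 - 70 = 1764 - 140 ≡ 62; y = λ·(70 - 62) - 22 ≡ 30. → (62, 30)
3P: (62, 30) + (70, 22). λ = (22 - 30)/(70 - 62) ≡ 63/8 mod 71. 8⁻¹ ≡ 9 (mod 71) since 8·9 = 72 ≡ 1, so λ ≡ 70.
  x = λ² - 62 - 70 = 4900 - 132 ≡ 11; y = λ·(62 - 11) - 30 ≡ 61. → (11, 61)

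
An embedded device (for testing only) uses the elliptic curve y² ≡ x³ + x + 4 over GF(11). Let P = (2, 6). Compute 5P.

Repeated addition: build up to 5P.
2P: tangent at (2, 6): λ = (3·2² + 1)/(2·6) ≡ 2/1. 1⁻¹ ≡ 1 (mod 11), so λ ≡ 2·1 ≡ 2.
  x = λ² - 2 - 2 = 4 - 4 ≡ 0; y = λ·(2 - 0) - 6 ≡ 9. → (0, 9)
3P: (0, 9) + (2, 6). λ = (6 - 9)/(2 - 0) ≡ 8/2 mod 11. 2⁻¹ ≡ 6 (mod 11) since 2·6 = 12 ≡ 1, so λ ≡ 4.
  x = λ² - 0 - 2 = 16 - 2 ≡ 3; y = λ·(0 - 3) - 9 ≡ 1. → (3, 1)
4P: (3, 1) + (2, 6). λ = (6 - 1)/(2 - 3) ≡ 5/10 mod 11. 10⁻¹ ≡ 10 (mod 11), so λ ≡ 6.
  x = λ² - 3 - 2 = 36 - 5 ≡ 9; y = λ·(3 - 9) - 1 ≡ 7. → (9, 7)
5P: (9, 7) + (2, 6). λ = (6 - 7)/(2 - 9) ≡ 10/4 mod 11. 4⁻¹ ≡ 3 (mod 11), so λ ≡ 8.
  x = λ² - 9 - 2 = 64 - 11 ≡ 9; y = λ·(9 - 9) - 7 ≡ 4. → (9, 4)

(9, 4)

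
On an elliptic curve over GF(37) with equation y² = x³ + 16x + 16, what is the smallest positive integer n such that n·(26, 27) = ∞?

2P: tangent at (26, 27): λ = (3·26² + 16)/(2·27) ≡ 9/17. 17⁻¹ ≡ 24 (mod 37), so λ ≡ 9·24 ≡ 31.
  x = λ² - 26 - 26 = 961 - 52 ≡ 21; y = λ·(26 - 21) - 27 ≡ 17. → (21, 17)
3P: (21, 17) + (26, 27). λ = (27 - 17)/(26 - 21) ≡ 10/5 mod 37. 5⁻¹ ≡ 15 (mod 37) since 5·15 = 75 ≡ 1, so λ ≡ 2.
  x = λ² - 21 - 26 = 4 - 47 ≡ 31; y = λ·(21 - 31) - 17 ≡ 0. → (31, 0)
4P: (31, 0) + (26, 27). λ = (27 - 0)/(26 - 31) ≡ 27/32 mod 37. 32⁻¹ ≡ 22 (mod 37), so λ ≡ 2.
  x = λ² - 31 - 26 = 4 - 57 ≡ 21; y = λ·(31 - 21) - 0 ≡ 20. → (21, 20)
5P: (21, 20) + (26, 27). λ = (27 - 20)/(26 - 21) ≡ 7/5 mod 37. 5⁻¹ ≡ 15 (mod 37) since 5·15 = 75 ≡ 1, so λ ≡ 31.
  x = λ² - 21 - 26 = 961 - 47 ≡ 26; y = λ·(21 - 26) - 20 ≡ 10. → (26, 10)
6P: (26, 10) + (26, 27): same x and y₁ ≡ -y₂, so the sum is ∞.
6P = ∞, so the order is 6.

6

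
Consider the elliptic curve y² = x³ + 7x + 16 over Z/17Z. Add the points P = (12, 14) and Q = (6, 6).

(14, 6)

(12, 14) + (6, 6). λ = (6 - 14)/(6 - 12) ≡ 9/11 mod 17. 11⁻¹ ≡ 14 (mod 17), so λ ≡ 7.
  x = λ² - 12 - 6 = 49 - 18 ≡ 14; y = λ·(12 - 14) - 14 ≡ 6. → (14, 6)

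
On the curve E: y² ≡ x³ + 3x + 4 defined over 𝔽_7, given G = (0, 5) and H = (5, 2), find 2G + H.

First 2G:
Repeated addition: build up to 2G.
2G: tangent at (0, 5): λ = (3·0² + 3)/(2·5) ≡ 3/3. 3⁻¹ ≡ 5 (mod 7), so λ ≡ 3·5 ≡ 1.
  x = λ² - 0 - 0 = 1 - 0 ≡ 1; y = λ·(0 - 1) - 5 ≡ 1. → (1, 1)
2G = (1, 1).
Finally 2G + H:
(1, 1) + (5, 2). λ = (2 - 1)/(5 - 1) ≡ 1/4 mod 7. 4⁻¹ ≡ 2 (mod 7) since 4·2 = 8 ≡ 1, so λ ≡ 2.
  x = λ² - 1 - 5 = 4 - 6 ≡ 5; y = λ·(1 - 5) - 1 ≡ 5. → (5, 5)

(5, 5)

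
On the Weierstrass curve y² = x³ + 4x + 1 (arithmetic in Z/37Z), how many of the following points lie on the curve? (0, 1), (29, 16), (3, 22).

2

(0, 1): 1² ≡ 1, rhs ≡ 1 → on.
(29, 16): 16² ≡ 34, rhs ≡ 12 → off.
(3, 22): 22² ≡ 3, rhs ≡ 3 → on.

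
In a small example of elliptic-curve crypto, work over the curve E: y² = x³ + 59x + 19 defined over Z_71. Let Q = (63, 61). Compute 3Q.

Repeated addition: build up to 3Q.
2Q: tangent at (63, 61): λ = (3·63² + 59)/(2·61) ≡ 38/51. 51⁻¹ ≡ 39 (mod 71), so λ ≡ 38·39 ≡ 62.
  x = λ² - 63 - 63 = 3844 - 126 ≡ 26; y = λ·(63 - 26) - 61 ≡ 32. → (26, 32)
3Q: (26, 32) + (63, 61). λ = (61 - 32)/(63 - 26) ≡ 29/37 mod 71. 37⁻¹ ≡ 48 (mod 71), so λ ≡ 43.
  x = λ² - 26 - 63 = 1849 - 89 ≡ 56; y = λ·(26 - 56) - 32 ≡ 27. → (56, 27)

(56, 27)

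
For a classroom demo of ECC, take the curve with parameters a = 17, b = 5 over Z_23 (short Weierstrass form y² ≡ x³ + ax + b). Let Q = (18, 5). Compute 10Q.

Repeated addition: build up to 10Q.
2Q: tangent at (18, 5): λ = (3·18² + 17)/(2·5) ≡ 0/10. 10⁻¹ ≡ 7 (mod 23) since 10·7 = 70 ≡ 1, so λ ≡ 0·7 ≡ 0.
  x = λ² - 18 - 18 = 0 - 36 ≡ 10; y = λ·(18 - 10) - 5 ≡ 18. → (10, 18)
3Q: (10, 18) + (18, 5). λ = (5 - 18)/(18 - 10) ≡ 10/8 mod 23. 8⁻¹ ≡ 3 (mod 23) since 8·3 = 24 ≡ 1, so λ ≡ 7.
  x = λ² - 10 - 18 = 49 - 28 ≡ 21; y = λ·(10 - 21) - 18 ≡ 20. → (21, 20)
4Q: (21, 20) + (18, 5). λ = (5 - 20)/(18 - 21) ≡ 8/20 mod 23. 20⁻¹ ≡ 15 (mod 23) since 20·15 = 300 ≡ 1, so λ ≡ 5.
  x = λ² - 21 - 18 = 25 - 39 ≡ 9; y = λ·(21 - 9) - 20 ≡ 17. → (9, 17)
5Q: (9, 17) + (18, 5). λ = (5 - 17)/(18 - 9) ≡ 11/9 mod 23. 9⁻¹ ≡ 18 (mod 23) since 9·18 = 162 ≡ 1, so λ ≡ 14.
  x = λ² - 9 - 18 = 196 - 27 ≡ 8; y = λ·(9 - 8) - 17 ≡ 20. → (8, 20)
6Q: (8, 20) + (18, 5). λ = (5 - 20)/(18 - 8) ≡ 8/10 mod 23. 10⁻¹ ≡ 7 (mod 23), so λ ≡ 10.
  x = λ² - 8 - 18 = 100 - 26 ≡ 5; y = λ·(8 - 5) - 20 ≡ 10. → (5, 10)
7Q: (5, 10) + (18, 5). λ = (5 - 10)/(18 - 5) ≡ 18/13 mod 23. 13⁻¹ ≡ 16 (mod 23) since 13·16 = 208 ≡ 1, so λ ≡ 12.
  x = λ² - 5 - 18 = 144 - 23 ≡ 6; y = λ·(5 - 6) - 10 ≡ 1. → (6, 1)
8Q: (6, 1) + (18, 5). λ = (5 - 1)/(18 - 6) ≡ 4/12 mod 23. 12⁻¹ ≡ 2 (mod 23) since 12·2 = 24 ≡ 1, so λ ≡ 8.
  x = λ² - 6 - 18 = 64 - 24 ≡ 17; y = λ·(6 - 17) - 1 ≡ 3. → (17, 3)
9Q: (17, 3) + (18, 5). λ = (5 - 3)/(18 - 17) ≡ 2/1 mod 23. 1⁻¹ ≡ 1 (mod 23) since 1·1 = 1 ≡ 1, so λ ≡ 2.
  x = λ² - 17 - 18 = 4 - 35 ≡ 15; y = λ·(17 - 15) - 3 ≡ 1. → (15, 1)
10Q: (15, 1) + (18, 5). λ = (5 - 1)/(18 - 15) ≡ 4/3 mod 23. 3⁻¹ ≡ 8 (mod 23) since 3·8 = 24 ≡ 1, so λ ≡ 9.
  x = λ² - 15 - 18 = 81 - 33 ≡ 2; y = λ·(15 - 2) - 1 ≡ 1. → (2, 1)

(2, 1)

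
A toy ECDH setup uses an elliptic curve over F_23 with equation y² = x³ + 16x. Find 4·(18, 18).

Write P = (18, 18).
Double-and-add on 4 = (100)₂. Start with P = (18, 18) for the leading 1-bit.
double: tangent at (18, 18): λ = (3·18² + 16)/(2·18) ≡ 22/13. 13⁻¹ ≡ 16 (mod 23), so λ ≡ 22·16 ≡ 7.
  x = λ² - 18 - 18 = 49 - 36 ≡ 13; y = λ·(18 - 13) - 18 ≡ 17. → (13, 17)
double: tangent at (13, 17): λ = (3·13² + 16)/(2·17) ≡ 17/11. 11⁻¹ ≡ 21 (mod 23), so λ ≡ 17·21 ≡ 12.
  x = λ² - 13 - 13 = 144 - 26 ≡ 3; y = λ·(13 - 3) - 17 ≡ 11. → (3, 11)

(3, 11)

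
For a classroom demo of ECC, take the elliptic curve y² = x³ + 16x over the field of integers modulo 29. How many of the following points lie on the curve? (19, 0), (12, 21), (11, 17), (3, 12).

(19, 0): 0² ≡ 0, rhs ≡ 0 → on.
(12, 21): 21² ≡ 6, rhs ≡ 6 → on.
(11, 17): 17² ≡ 28, rhs ≡ 28 → on.
(3, 12): 12² ≡ 28, rhs ≡ 17 → off.

3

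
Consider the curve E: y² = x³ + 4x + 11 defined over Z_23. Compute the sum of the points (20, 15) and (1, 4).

(11, 12)

(20, 15) + (1, 4). λ = (4 - 15)/(1 - 20) ≡ 12/4 mod 23. 4⁻¹ ≡ 6 (mod 23) since 4·6 = 24 ≡ 1, so λ ≡ 3.
  x = λ² - 20 - 1 = 9 - 21 ≡ 11; y = λ·(20 - 11) - 15 ≡ 12. → (11, 12)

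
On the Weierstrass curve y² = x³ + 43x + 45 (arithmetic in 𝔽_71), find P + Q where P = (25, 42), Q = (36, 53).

(25, 42) + (36, 53). λ = (53 - 42)/(36 - 25) ≡ 11/11 mod 71. 11⁻¹ ≡ 13 (mod 71), so λ ≡ 1.
  x = λ² - 25 - 36 = 1 - 61 ≡ 11; y = λ·(25 - 11) - 42 ≡ 43. → (11, 43)

(11, 43)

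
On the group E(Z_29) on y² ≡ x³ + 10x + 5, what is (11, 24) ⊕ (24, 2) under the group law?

(19, 23)

(11, 24) + (24, 2). λ = (2 - 24)/(24 - 11) ≡ 7/13 mod 29. 13⁻¹ ≡ 9 (mod 29) since 13·9 = 117 ≡ 1, so λ ≡ 5.
  x = λ² - 11 - 24 = 25 - 35 ≡ 19; y = λ·(11 - 19) - 24 ≡ 23. → (19, 23)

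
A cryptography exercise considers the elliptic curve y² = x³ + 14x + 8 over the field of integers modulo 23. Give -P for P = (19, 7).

(19, 16)

-(19, 7) = (19, -7 mod 23) = (19, 16).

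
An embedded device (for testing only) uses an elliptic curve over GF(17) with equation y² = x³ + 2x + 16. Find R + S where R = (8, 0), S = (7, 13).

(8, 0) + (7, 13). λ = (13 - 0)/(7 - 8) ≡ 13/16 mod 17. 16⁻¹ ≡ 16 (mod 17), so λ ≡ 4.
  x = λ² - 8 - 7 = 16 - 15 ≡ 1; y = λ·(8 - 1) - 0 ≡ 11. → (1, 11)

(1, 11)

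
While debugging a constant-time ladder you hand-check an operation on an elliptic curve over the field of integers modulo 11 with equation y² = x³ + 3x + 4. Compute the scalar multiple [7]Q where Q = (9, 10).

(10, 0)

Double-and-add on 7 = (111)₂. Start with Q = (9, 10) for the leading 1-bit.
double: tangent at (9, 10): λ = (3·9² + 3)/(2·10) ≡ 4/9. 9⁻¹ ≡ 5 (mod 11), so λ ≡ 4·5 ≡ 9.
  x = λ² - 9 - 9 = 81 - 18 ≡ 8; y = λ·(9 - 8) - 10 ≡ 10. → (8, 10)
add Q: (8, 10) + (9, 10). λ = (10 - 10)/(9 - 8) ≡ 0/1 mod 11. 1⁻¹ ≡ 1 (mod 11) since 1·1 = 1 ≡ 1, so λ ≡ 0.
  x = λ² - 8 - 9 = 0 - 17 ≡ 5; y = λ·(8 - 5) - 10 ≡ 1. → (5, 1)
double: tangent at (5, 1): λ = (3·5² + 3)/(2·1) ≡ 1/2. 2⁻¹ ≡ 6 (mod 11) since 2·6 = 12 ≡ 1, so λ ≡ 1·6 ≡ 6.
  x = λ² - 5 - 5 = 36 - 10 ≡ 4; y = λ·(5 - 4) - 1 ≡ 5. → (4, 5)
add Q: (4, 5) + (9, 10). λ = (10 - 5)/(9 - 4) ≡ 5/5 mod 11. 5⁻¹ ≡ 9 (mod 11) since 5·9 = 45 ≡ 1, so λ ≡ 1.
  x = λ² - 4 - 9 = 1 - 13 ≡ 10; y = λ·(4 - 10) - 5 ≡ 0. → (10, 0)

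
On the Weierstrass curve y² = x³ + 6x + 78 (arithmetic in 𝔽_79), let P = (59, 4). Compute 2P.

tangent at (59, 4): λ = (3·59² + 6)/(2·4) ≡ 21/8. 8⁻¹ ≡ 10 (mod 79), so λ ≡ 21·10 ≡ 52.
  x = λ² - 59 - 59 = 2704 - 118 ≡ 58; y = λ·(59 - 58) - 4 ≡ 48. → (58, 48)

(58, 48)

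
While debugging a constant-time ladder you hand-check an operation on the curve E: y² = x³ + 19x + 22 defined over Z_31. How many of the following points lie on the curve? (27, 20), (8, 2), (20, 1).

(27, 20): 20² ≡ 28, rhs ≡ 6 → off.
(8, 2): 2² ≡ 4, rhs ≡ 4 → on.
(20, 1): 1² ≡ 1, rhs ≡ 1 → on.

2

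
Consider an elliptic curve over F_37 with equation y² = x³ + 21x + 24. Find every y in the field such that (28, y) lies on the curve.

x³ + 21x + 24 = 22564 ≡ 31 (mod 37).
31 is a non-residue mod 37; no y exists.

none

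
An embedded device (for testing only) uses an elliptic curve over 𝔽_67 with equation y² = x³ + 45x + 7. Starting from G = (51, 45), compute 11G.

(30, 4)

Repeated addition: build up to 11G.
2G: tangent at (51, 45): λ = (3·51² + 45)/(2·45) ≡ 9/23. 23⁻¹ ≡ 35 (mod 67) since 23·35 = 805 ≡ 1, so λ ≡ 9·35 ≡ 47.
  x = λ² - 51 - 51 = 2209 - 102 ≡ 30; y = λ·(51 - 30) - 45 ≡ 4. → (30, 4)
3G: (30, 4) + (51, 45). λ = (45 - 4)/(51 - 30) ≡ 41/21 mod 67. 21⁻¹ ≡ 16 (mod 67), so λ ≡ 53.
  x = λ² - 30 - 51 = 2809 - 81 ≡ 48; y = λ·(30 - 48) - 4 ≡ 47. → (48, 47)
4G: (48, 47) + (51, 45). λ = (45 - 47)/(51 - 48) ≡ 65/3 mod 67. 3⁻¹ ≡ 45 (mod 67) since 3·45 = 135 ≡ 1, so λ ≡ 44.
  x = λ² - 48 - 51 = 1936 - 99 ≡ 28; y = λ·(48 - 28) - 47 ≡ 29. → (28, 29)
5G: (28, 29) + (51, 45). λ = (45 - 29)/(51 - 28) ≡ 16/23 mod 67. 23⁻¹ ≡ 35 (mod 67), so λ ≡ 24.
  x = λ² - 28 - 51 = 576 - 79 ≡ 28; y = λ·(28 - 28) - 29 ≡ 38. → (28, 38)
6G: (28, 38) + (51, 45). λ = (45 - 38)/(51 - 28) ≡ 7/23 mod 67. 23⁻¹ ≡ 35 (mod 67) since 23·35 = 805 ≡ 1, so λ ≡ 44.
  x = λ² - 28 - 51 = 1936 - 79 ≡ 48; y = λ·(28 - 48) - 38 ≡ 20. → (48, 20)
7G: (48, 20) + (51, 45). λ = (45 - 20)/(51 - 48) ≡ 25/3 mod 67. 3⁻¹ ≡ 45 (mod 67) since 3·45 = 135 ≡ 1, so λ ≡ 53.
  x = λ² - 48 - 51 = 2809 - 99 ≡ 30; y = λ·(48 - 30) - 20 ≡ 63. → (30, 63)
8G: (30, 63) + (51, 45). λ = (45 - 63)/(51 - 30) ≡ 49/21 mod 67. 21⁻¹ ≡ 16 (mod 67), so λ ≡ 47.
  x = λ² - 30 - 51 = 2209 - 81 ≡ 51; y = λ·(30 - 51) - 63 ≡ 22. → (51, 22)
9G: (51, 22) + (51, 45): same x and y₁ ≡ -y₂, so the sum is O.
10G: O + (51, 45) = (51, 45) (identity).
11G: tangent at (51, 45): λ = (3·51² + 45)/(2·45) ≡ 9/23. 23⁻¹ ≡ 35 (mod 67) since 23·35 = 805 ≡ 1, so λ ≡ 9·35 ≡ 47.
  x = λ² - 51 - 51 = 2209 - 102 ≡ 30; y = λ·(51 - 30) - 45 ≡ 4. → (30, 4)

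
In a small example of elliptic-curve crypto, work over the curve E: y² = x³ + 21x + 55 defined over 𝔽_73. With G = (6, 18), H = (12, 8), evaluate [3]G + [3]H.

(2, 18)

First 3G:
Repeated addition: build up to 3G.
2G: tangent at (6, 18): λ = (3·6² + 21)/(2·18) ≡ 56/36. 36⁻¹ ≡ 71 (mod 73) since 36·71 = 2556 ≡ 1, so λ ≡ 56·71 ≡ 34.
  x = λ² - 6 - 6 = 1156 - 12 ≡ 49; y = λ·(6 - 49) - 18 ≡ 53. → (49, 53)
3G: (49, 53) + (6, 18). λ = (18 - 53)/(6 - 49) ≡ 38/30 mod 73. 30⁻¹ ≡ 56 (mod 73), so λ ≡ 11.
  x = λ² - 49 - 6 = 121 - 55 ≡ 66; y = λ·(49 - 66) - 53 ≡ 52. → (66, 52)
3G = (66, 52).
Next 3H:
Repeated addition: build up to 3H.
2H: tangent at (12, 8): λ = (3·12² + 21)/(2·8) ≡ 15/16. 16⁻¹ ≡ 32 (mod 73) since 16·32 = 512 ≡ 1, so λ ≡ 15·32 ≡ 42.
  x = λ² - 12 - 12 = 1764 - 24 ≡ 61; y = λ·(12 - 61) - 8 ≡ 51. → (61, 51)
3H: (61, 51) + (12, 8). λ = (8 - 51)/(12 - 61) ≡ 30/24 mod 73. 24⁻¹ ≡ 70 (mod 73) since 24·70 = 1680 ≡ 1, so λ ≡ 56.
  x = λ² - 61 - 12 = 3136 - 73 ≡ 70; y = λ·(61 - 70) - 51 ≡ 29. → (70, 29)
3H = (70, 29).
Finally 3G + 3H:
(66, 52) + (70, 29). λ = (29 - 52)/(70 - 66) ≡ 50/4 mod 73. 4⁻¹ ≡ 55 (mod 73), so λ ≡ 49.
  x = λ² - 66 - 70 = 2401 - 136 ≡ 2; y = λ·(66 - 2) - 52 ≡ 18. → (2, 18)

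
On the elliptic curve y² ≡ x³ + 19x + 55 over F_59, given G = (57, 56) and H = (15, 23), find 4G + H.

First 4G:
Repeated addition: build up to 4G.
2G: tangent at (57, 56): λ = (3·57² + 19)/(2·56) ≡ 31/53. 53⁻¹ ≡ 49 (mod 59), so λ ≡ 31·49 ≡ 44.
  x = λ² - 57 - 57 = 1936 - 114 ≡ 52; y = λ·(57 - 52) - 56 ≡ 46. → (52, 46)
3G: (52, 46) + (57, 56). λ = (56 - 46)/(57 - 52) ≡ 10/5 mod 59. 5⁻¹ ≡ 12 (mod 59) since 5·12 = 60 ≡ 1, so λ ≡ 2.
  x = λ² - 52 - 57 = 4 - 109 ≡ 13; y = λ·(52 - 13) - 46 ≡ 32. → (13, 32)
4G: (13, 32) + (57, 56). λ = (56 - 32)/(57 - 13) ≡ 24/44 mod 59. 44⁻¹ ≡ 55 (mod 59) since 44·55 = 2420 ≡ 1, so λ ≡ 22.
  x = λ² - 13 - 57 = 484 - 70 ≡ 1; y = λ·(13 - 1) - 32 ≡ 55. → (1, 55)
4G = (1, 55).
Finally 4G + H:
(1, 55) + (15, 23). λ = (23 - 55)/(15 - 1) ≡ 27/14 mod 59. 14⁻¹ ≡ 38 (mod 59), so λ ≡ 23.
  x = λ² - 1 - 15 = 529 - 16 ≡ 41; y = λ·(1 - 41) - 55 ≡ 28. → (41, 28)

(41, 28)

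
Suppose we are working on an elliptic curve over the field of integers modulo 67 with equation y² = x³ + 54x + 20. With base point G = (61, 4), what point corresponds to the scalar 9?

(60, 61)

Repeated addition: build up to 9G.
2G: tangent at (61, 4): λ = (3·61² + 54)/(2·4) ≡ 28/8. 8⁻¹ ≡ 42 (mod 67), so λ ≡ 28·42 ≡ 37.
  x = λ² - 61 - 61 = 1369 - 122 ≡ 41; y = λ·(61 - 41) - 4 ≡ 66. → (41, 66)
3G: (41, 66) + (61, 4). λ = (4 - 66)/(61 - 41) ≡ 5/20 mod 67. 20⁻¹ ≡ 57 (mod 67) since 20·57 = 1140 ≡ 1, so λ ≡ 17.
  x = λ² - 41 - 61 = 289 - 102 ≡ 53; y = λ·(41 - 53) - 66 ≡ 65. → (53, 65)
4G: (53, 65) + (61, 4). λ = (4 - 65)/(61 - 53) ≡ 6/8 mod 67. 8⁻¹ ≡ 42 (mod 67), so λ ≡ 51.
  x = λ² - 53 - 61 = 2601 - 114 ≡ 8; y = λ·(53 - 8) - 65 ≡ 19. → (8, 19)
5G: (8, 19) + (61, 4). λ = (4 - 19)/(61 - 8) ≡ 52/53 mod 67. 53⁻¹ ≡ 43 (mod 67), so λ ≡ 25.
  x = λ² - 8 - 61 = 625 - 69 ≡ 20; y = λ·(8 - 20) - 19 ≡ 16. → (20, 16)
6G: (20, 16) + (61, 4). λ = (4 - 16)/(61 - 20) ≡ 55/41 mod 67. 41⁻¹ ≡ 18 (mod 67), so λ ≡ 52.
  x = λ² - 20 - 61 = 2704 - 81 ≡ 10; y = λ·(20 - 10) - 16 ≡ 35. → (10, 35)
7G: (10, 35) + (61, 4). λ = (4 - 35)/(61 - 10) ≡ 36/51 mod 67. 51⁻¹ ≡ 46 (mod 67), so λ ≡ 48.
  x = λ² - 10 - 61 = 2304 - 71 ≡ 22; y = λ·(10 - 22) - 35 ≡ 59. → (22, 59)
8G: (22, 59) + (61, 4). λ = (4 - 59)/(61 - 22) ≡ 12/39 mod 67. 39⁻¹ ≡ 55 (mod 67) since 39·55 = 2145 ≡ 1, so λ ≡ 57.
  x = λ² - 22 - 61 = 3249 - 83 ≡ 17; y = λ·(22 - 17) - 59 ≡ 25. → (17, 25)
9G: (17, 25) + (61, 4). λ = (4 - 25)/(61 - 17) ≡ 46/44 mod 67. 44⁻¹ ≡ 32 (mod 67), so λ ≡ 65.
  x = λ² - 17 - 61 = 4225 - 78 ≡ 60; y = λ·(17 - 60) - 25 ≡ 61. → (60, 61)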